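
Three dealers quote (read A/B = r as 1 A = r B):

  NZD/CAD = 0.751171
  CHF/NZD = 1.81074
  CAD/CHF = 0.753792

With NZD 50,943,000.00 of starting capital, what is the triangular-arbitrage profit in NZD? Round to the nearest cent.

Profit: NZD 1,288,313.70

Profitable loop is NZD → CAD → CHF → NZD:
NZD 50,943,000.00 × 0.751171 = CAD 38,266,904.25
CAD 38,266,904.25 × 0.753792 = CHF 28,845,286.29
CHF 28,845,286.29 × 1.81074 = NZD 52,231,313.70
Profit = NZD 52,231,313.70 − NZD 50,943,000.00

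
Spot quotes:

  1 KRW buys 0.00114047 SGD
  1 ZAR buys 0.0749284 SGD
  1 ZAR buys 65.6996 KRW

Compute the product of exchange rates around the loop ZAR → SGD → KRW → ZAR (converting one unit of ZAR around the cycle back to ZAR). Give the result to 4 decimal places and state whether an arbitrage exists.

Around ZAR → SGD → KRW → ZAR: 1 × 0.0749284 ÷ 0.00114047 ÷ 65.6996 = 1.000000
Product ≈ 1 (deviation 0.000%, within rounding noise).

1.0000 (no arbitrage)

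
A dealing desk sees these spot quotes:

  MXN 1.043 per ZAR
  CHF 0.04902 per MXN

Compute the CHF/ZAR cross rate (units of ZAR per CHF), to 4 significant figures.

1 CHF ÷ 0.04902 = 20.3998 MXN
20.3998 MXN ÷ 1.043 = 19.5588 ZAR

CHF/ZAR = 19.56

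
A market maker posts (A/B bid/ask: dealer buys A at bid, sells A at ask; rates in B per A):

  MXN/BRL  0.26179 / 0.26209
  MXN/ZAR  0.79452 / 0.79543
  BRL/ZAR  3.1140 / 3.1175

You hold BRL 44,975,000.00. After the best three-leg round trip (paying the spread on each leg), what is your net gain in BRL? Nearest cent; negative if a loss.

Best loop BRL → ZAR → MXN → BRL:
BRL 44,975,000.00 × 3.1140 (sell BRL at bid) = ZAR 140,052,150.00
ZAR 140,052,150.00 ÷ 0.79543 (buy MXN at ask) = MXN 176,070,993.05
MXN 176,070,993.05 × 0.26179 (sell MXN at bid) = BRL 46,093,625.27

Net profit: BRL 1,118,625.27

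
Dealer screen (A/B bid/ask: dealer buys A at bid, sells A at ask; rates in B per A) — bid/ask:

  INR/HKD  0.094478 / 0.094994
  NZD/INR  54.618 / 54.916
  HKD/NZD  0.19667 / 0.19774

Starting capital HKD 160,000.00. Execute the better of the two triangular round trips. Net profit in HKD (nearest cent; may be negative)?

Best loop HKD → NZD → INR → HKD:
HKD 160,000.00 × 0.19667 (sell HKD at bid) = NZD 31,467.20
NZD 31,467.20 × 54.618 (sell NZD at bid) = INR 1,718,675.53
INR 1,718,675.53 × 0.094478 (sell INR at bid) = HKD 162,377.03

Net profit: HKD 2,377.03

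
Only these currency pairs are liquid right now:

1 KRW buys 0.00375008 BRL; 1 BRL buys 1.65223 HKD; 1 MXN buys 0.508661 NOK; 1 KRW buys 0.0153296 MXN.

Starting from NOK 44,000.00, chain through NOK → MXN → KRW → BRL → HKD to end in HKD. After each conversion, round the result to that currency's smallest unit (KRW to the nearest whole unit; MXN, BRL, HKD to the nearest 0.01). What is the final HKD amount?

NOK 44,000.00 ÷ 0.508661 = MXN 86,501.62
MXN 86,501.62 ÷ 0.0153296 = KRW 5,642,784
KRW 5,642,784 × 0.00375008 = BRL 21,160.89
BRL 21,160.89 × 1.65223 = HKD 34,962.66

HKD 34,962.66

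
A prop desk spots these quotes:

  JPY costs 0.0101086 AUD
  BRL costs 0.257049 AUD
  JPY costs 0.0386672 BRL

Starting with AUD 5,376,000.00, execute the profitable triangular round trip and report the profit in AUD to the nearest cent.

Profit: AUD 91,535.71

Profitable loop is AUD → BRL → JPY → AUD:
AUD 5,376,000.00 ÷ 0.257049 = BRL 20,914,300.39
BRL 20,914,300.39 ÷ 0.0386672 = JPY 540,879,619
JPY 540,879,619 × 0.0101086 = AUD 5,467,535.71
Profit = AUD 5,467,535.71 − AUD 5,376,000.00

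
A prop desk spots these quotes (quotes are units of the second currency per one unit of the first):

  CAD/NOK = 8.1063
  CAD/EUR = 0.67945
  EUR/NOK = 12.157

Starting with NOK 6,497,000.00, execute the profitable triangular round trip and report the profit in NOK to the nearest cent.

Profit: NOK 123,245.80

Profitable loop is NOK → CAD → EUR → NOK:
NOK 6,497,000.00 ÷ 8.1063 = CAD 801,475.40
CAD 801,475.40 × 0.67945 = EUR 544,562.46
EUR 544,562.46 × 12.157 = NOK 6,620,245.80
Profit = NOK 6,620,245.80 − NOK 6,497,000.00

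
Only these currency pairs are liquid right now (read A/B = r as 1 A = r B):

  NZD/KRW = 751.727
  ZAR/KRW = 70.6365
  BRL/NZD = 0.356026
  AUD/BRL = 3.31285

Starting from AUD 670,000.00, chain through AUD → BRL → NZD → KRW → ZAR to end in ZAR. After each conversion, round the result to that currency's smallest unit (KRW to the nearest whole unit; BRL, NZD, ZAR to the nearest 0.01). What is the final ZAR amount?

AUD 670,000.00 × 3.31285 = BRL 2,219,609.50
BRL 2,219,609.50 × 0.356026 = NZD 790,238.69
NZD 790,238.69 × 751.727 = KRW 594,043,760
KRW 594,043,760 ÷ 70.6365 = ZAR 8,409,869.68

ZAR 8,409,869.68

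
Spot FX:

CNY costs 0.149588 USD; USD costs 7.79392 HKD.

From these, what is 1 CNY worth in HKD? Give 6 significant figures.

1 CNY × 0.149588 = 0.149588 USD
0.149588 USD × 7.79392 = 1.16588 HKD

CNY/HKD = 1.16588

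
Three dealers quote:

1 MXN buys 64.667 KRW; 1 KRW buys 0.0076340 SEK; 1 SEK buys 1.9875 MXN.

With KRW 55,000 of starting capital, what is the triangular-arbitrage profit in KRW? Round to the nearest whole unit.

Profit: KRW 1,056

Profitable loop is KRW → MXN → SEK → KRW:
KRW 55,000 ÷ 64.667 = MXN 850.51
MXN 850.51 ÷ 1.9875 = SEK 427.93
SEK 427.93 ÷ 0.0076340 = KRW 56,056
Profit = KRW 56,056 − KRW 55,000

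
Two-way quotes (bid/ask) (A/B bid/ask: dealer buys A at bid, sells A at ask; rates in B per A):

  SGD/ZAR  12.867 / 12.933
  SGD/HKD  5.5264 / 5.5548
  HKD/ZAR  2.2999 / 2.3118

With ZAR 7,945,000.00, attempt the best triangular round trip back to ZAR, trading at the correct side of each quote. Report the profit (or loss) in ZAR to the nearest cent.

Best loop ZAR → HKD → SGD → ZAR:
ZAR 7,945,000.00 ÷ 2.3118 (buy HKD at ask) = HKD 3,436,715.98
HKD 3,436,715.98 ÷ 5.5548 (buy SGD at ask) = SGD 618,693.02
SGD 618,693.02 × 12.867 (sell SGD at bid) = ZAR 7,960,723.07

Net profit: ZAR 15,723.07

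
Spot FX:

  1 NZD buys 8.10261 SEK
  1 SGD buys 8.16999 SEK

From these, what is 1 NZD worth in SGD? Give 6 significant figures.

NZD/SGD = 0.991753

1 NZD × 8.10261 = 8.10261 SEK
8.10261 SEK ÷ 8.16999 = 0.991753 SGD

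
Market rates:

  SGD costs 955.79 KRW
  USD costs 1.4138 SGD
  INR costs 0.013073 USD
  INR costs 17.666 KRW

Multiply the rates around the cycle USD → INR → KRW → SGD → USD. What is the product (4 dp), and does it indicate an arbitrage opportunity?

Around USD → INR → KRW → SGD → USD: 1 ÷ 0.013073 × 17.666 ÷ 955.79 ÷ 1.4138 = 1.000029
Product ≈ 1 (deviation 0.003%, within rounding noise).

1.0000 (no arbitrage)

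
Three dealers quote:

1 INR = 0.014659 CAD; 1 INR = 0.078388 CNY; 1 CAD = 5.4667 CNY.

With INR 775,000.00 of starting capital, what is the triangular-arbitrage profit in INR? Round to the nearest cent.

Profit: INR 17,285.49

Profitable loop is INR → CAD → CNY → INR:
INR 775,000.00 × 0.014659 = CAD 11,360.73
CAD 11,360.73 × 5.4667 = CNY 62,105.68
CNY 62,105.68 ÷ 0.078388 = INR 792,285.49
Profit = INR 792,285.49 − INR 775,000.00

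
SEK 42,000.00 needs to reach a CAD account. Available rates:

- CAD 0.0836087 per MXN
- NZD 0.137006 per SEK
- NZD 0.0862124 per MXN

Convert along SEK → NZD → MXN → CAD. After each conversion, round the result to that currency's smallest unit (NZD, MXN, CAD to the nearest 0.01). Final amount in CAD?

SEK 42,000.00 × 0.137006 = NZD 5,754.25
NZD 5,754.25 ÷ 0.0862124 = MXN 66,745.04
MXN 66,745.04 × 0.0836087 = CAD 5,580.47

CAD 5,580.47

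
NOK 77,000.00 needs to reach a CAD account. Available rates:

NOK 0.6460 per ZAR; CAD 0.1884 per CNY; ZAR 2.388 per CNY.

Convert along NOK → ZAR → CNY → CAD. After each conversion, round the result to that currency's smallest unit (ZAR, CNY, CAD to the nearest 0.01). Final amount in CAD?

CAD 9,403.83

NOK 77,000.00 ÷ 0.6460 = ZAR 119,195.05
ZAR 119,195.05 ÷ 2.388 = CNY 49,914.18
CNY 49,914.18 × 0.1884 = CAD 9,403.83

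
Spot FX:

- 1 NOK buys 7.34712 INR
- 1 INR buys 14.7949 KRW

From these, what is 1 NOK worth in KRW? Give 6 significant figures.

1 NOK × 7.34712 = 7.34712 INR
7.34712 INR × 14.7949 = 108.7 KRW

NOK/KRW = 108.700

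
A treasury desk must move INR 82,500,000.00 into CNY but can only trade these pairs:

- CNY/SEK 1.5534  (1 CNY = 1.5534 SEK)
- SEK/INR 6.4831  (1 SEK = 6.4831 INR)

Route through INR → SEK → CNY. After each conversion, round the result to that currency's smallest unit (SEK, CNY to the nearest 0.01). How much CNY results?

INR 82,500,000.00 ÷ 6.4831 = SEK 12,725,393.72
SEK 12,725,393.72 ÷ 1.5534 = CNY 8,191,961.97

CNY 8,191,961.97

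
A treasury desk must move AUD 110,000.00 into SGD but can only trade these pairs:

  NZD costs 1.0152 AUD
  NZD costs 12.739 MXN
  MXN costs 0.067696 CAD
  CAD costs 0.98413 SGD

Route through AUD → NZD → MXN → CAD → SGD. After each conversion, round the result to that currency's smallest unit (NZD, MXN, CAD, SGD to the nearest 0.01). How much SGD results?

SGD 91,958.49

AUD 110,000.00 ÷ 1.0152 = NZD 108,353.03
NZD 108,353.03 × 12.739 = MXN 1,380,309.25
MXN 1,380,309.25 × 0.067696 = CAD 93,441.41
CAD 93,441.41 × 0.98413 = SGD 91,958.49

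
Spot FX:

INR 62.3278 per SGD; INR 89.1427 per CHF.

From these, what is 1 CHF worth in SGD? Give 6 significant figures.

CHF/SGD = 1.43022

1 CHF × 89.1427 = 89.1427 INR
89.1427 INR ÷ 62.3278 = 1.43022 SGD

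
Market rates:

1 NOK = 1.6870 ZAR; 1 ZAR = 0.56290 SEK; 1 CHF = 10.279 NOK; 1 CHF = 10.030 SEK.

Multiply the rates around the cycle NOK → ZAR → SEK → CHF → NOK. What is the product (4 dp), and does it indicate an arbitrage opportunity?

0.9732 (arbitrage exists)

Around NOK → ZAR → SEK → CHF → NOK: 1 × 1.6870 × 0.56290 ÷ 10.030 × 10.279 = 0.973187
Product < 1; profitable direction is NOK → CHF → SEK → ZAR → NOK.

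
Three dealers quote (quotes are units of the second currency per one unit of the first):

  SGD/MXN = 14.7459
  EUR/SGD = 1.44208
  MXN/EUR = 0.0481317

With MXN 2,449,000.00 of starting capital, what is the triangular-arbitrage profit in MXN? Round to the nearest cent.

Profitable loop is MXN → EUR → SGD → MXN:
MXN 2,449,000.00 × 0.0481317 = EUR 117,874.53
EUR 117,874.53 × 1.44208 = SGD 169,984.51
SGD 169,984.51 × 14.7459 = MXN 2,506,574.54
Profit = MXN 2,506,574.54 − MXN 2,449,000.00

Profit: MXN 57,574.54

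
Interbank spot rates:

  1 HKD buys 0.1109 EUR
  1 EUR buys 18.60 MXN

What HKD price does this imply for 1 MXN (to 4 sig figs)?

MXN/HKD = 0.4848

1 MXN ÷ 18.60 = 0.0537634 EUR
0.0537634 EUR ÷ 0.1109 = 0.484792 HKD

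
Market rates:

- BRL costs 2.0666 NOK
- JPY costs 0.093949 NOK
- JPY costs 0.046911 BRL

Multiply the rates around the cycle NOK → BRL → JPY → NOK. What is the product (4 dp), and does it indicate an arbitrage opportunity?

0.9691 (arbitrage exists)

Around NOK → BRL → JPY → NOK: 1 ÷ 2.0666 ÷ 0.046911 × 0.093949 = 0.969083
Product < 1; profitable direction is NOK → JPY → BRL → NOK.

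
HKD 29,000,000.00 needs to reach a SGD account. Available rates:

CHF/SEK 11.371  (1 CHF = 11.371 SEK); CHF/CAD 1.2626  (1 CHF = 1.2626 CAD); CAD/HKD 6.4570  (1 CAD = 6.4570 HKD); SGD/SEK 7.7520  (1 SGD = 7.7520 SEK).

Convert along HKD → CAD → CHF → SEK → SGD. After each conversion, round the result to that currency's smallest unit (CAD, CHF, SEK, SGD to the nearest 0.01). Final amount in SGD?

HKD 29,000,000.00 ÷ 6.4570 = CAD 4,491,249.81
CAD 4,491,249.81 ÷ 1.2626 = CHF 3,557,143.84
CHF 3,557,143.84 × 11.371 = SEK 40,448,282.60
SEK 40,448,282.60 ÷ 7.7520 = SGD 5,217,786.71

SGD 5,217,786.71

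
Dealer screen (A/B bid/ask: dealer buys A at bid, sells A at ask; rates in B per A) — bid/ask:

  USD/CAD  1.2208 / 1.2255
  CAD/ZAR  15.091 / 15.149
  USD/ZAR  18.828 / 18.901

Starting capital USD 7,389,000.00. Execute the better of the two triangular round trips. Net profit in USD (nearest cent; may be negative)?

Best loop USD → ZAR → CAD → USD:
USD 7,389,000.00 × 18.828 (sell USD at bid) = ZAR 139,120,092.00
ZAR 139,120,092.00 ÷ 15.149 (buy CAD at ask) = CAD 9,183,450.52
CAD 9,183,450.52 ÷ 1.2255 (buy USD at ask) = USD 7,493,635.68

Net profit: USD 104,635.68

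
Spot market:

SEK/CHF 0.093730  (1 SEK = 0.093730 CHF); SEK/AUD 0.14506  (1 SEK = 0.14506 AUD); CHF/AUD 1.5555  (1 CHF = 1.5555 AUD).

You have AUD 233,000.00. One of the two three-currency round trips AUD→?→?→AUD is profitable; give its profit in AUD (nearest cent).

Profitable loop is AUD → SEK → CHF → AUD:
AUD 233,000.00 ÷ 0.14506 = SEK 1,606,231.90
SEK 1,606,231.90 × 0.093730 = CHF 150,552.12
CHF 150,552.12 × 1.5555 = AUD 234,183.82
Profit = AUD 234,183.82 − AUD 233,000.00

Profit: AUD 1,183.82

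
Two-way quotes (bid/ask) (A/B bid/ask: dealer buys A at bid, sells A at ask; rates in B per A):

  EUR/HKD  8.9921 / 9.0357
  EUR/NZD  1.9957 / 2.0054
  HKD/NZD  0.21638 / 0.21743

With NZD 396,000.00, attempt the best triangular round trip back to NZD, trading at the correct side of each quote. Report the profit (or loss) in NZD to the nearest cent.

Best loop NZD → HKD → EUR → NZD:
NZD 396,000.00 ÷ 0.21743 (buy HKD at ask) = HKD 1,821,275.81
HKD 1,821,275.81 ÷ 9.0357 (buy EUR at ask) = EUR 201,564.44
EUR 201,564.44 × 1.9957 (sell EUR at bid) = NZD 402,262.15

Net profit: NZD 6,262.15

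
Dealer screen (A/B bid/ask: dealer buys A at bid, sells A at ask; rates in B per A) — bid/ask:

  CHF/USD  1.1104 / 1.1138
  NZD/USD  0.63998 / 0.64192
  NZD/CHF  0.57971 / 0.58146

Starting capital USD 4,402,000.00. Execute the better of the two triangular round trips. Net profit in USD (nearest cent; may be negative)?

Net profit: USD 12,274.91

Best loop USD → NZD → CHF → USD:
USD 4,402,000.00 ÷ 0.64192 (buy NZD at ask) = NZD 6,857,552.34
NZD 6,857,552.34 × 0.57971 (sell NZD at bid) = CHF 3,975,391.67
CHF 3,975,391.67 × 1.1104 (sell CHF at bid) = USD 4,414,274.91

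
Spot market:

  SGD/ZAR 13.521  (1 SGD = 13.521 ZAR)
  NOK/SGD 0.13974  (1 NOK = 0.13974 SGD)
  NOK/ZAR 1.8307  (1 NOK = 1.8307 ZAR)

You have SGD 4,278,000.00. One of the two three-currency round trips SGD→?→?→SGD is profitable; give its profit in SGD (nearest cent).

Profitable loop is SGD → ZAR → NOK → SGD:
SGD 4,278,000.00 × 13.521 = ZAR 57,842,838.00
ZAR 57,842,838.00 ÷ 1.8307 = NOK 31,596,022.29
NOK 31,596,022.29 × 0.13974 = SGD 4,415,228.15
Profit = SGD 4,415,228.15 − SGD 4,278,000.00

Profit: SGD 137,228.15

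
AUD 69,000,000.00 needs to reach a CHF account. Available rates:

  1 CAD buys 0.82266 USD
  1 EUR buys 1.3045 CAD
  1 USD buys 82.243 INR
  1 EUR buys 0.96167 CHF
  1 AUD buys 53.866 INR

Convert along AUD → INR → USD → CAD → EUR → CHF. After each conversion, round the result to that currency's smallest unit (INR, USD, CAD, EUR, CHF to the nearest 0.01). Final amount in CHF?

CHF 40,497,338.04

AUD 69,000,000.00 × 53.866 = INR 3,716,754,000.00
INR 3,716,754,000.00 ÷ 82.243 = USD 45,192,344.64
USD 45,192,344.64 ÷ 0.82266 = CAD 54,934,413.54
CAD 54,934,413.54 ÷ 1.3045 = EUR 42,111,470.71
EUR 42,111,470.71 × 0.96167 = CHF 40,497,338.04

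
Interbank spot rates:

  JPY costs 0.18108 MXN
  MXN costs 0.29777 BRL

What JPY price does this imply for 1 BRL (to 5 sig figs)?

1 BRL ÷ 0.29777 = 3.3583 MXN
3.3583 MXN ÷ 0.18108 = 18.5459 JPY

BRL/JPY = 18.546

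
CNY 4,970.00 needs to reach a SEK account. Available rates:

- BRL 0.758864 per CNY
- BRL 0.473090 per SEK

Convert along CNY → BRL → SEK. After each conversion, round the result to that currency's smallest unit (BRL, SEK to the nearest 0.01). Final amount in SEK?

CNY 4,970.00 × 0.758864 = BRL 3,771.55
BRL 3,771.55 ÷ 0.473090 = SEK 7,972.16

SEK 7,972.16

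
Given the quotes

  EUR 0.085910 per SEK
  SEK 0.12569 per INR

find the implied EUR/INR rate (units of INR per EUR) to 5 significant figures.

1 EUR ÷ 0.085910 = 11.6401 SEK
11.6401 SEK ÷ 0.12569 = 92.6095 INR

EUR/INR = 92.610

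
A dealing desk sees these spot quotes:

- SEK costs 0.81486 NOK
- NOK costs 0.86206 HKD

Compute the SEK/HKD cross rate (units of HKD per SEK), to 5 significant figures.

1 SEK × 0.81486 = 0.81486 NOK
0.81486 NOK × 0.86206 = 0.702458 HKD

SEK/HKD = 0.70246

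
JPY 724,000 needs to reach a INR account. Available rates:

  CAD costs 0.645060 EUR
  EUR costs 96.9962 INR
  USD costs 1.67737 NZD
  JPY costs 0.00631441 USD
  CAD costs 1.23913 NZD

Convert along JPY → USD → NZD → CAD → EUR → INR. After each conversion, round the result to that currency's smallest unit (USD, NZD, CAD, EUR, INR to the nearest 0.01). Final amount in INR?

INR 387,202.04

JPY 724,000 × 0.00631441 = USD 4,571.63
USD 4,571.63 × 1.67737 = NZD 7,668.32
NZD 7,668.32 ÷ 1.23913 = CAD 6,188.47
CAD 6,188.47 × 0.645060 = EUR 3,991.93
EUR 3,991.93 × 96.9962 = INR 387,202.04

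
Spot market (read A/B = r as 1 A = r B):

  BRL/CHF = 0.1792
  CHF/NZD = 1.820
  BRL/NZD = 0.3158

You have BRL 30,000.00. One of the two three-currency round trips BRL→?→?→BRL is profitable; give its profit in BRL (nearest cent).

Profit: BRL 982.65

Profitable loop is BRL → CHF → NZD → BRL:
BRL 30,000.00 × 0.1792 = CHF 5,376.00
CHF 5,376.00 × 1.820 = NZD 9,784.32
NZD 9,784.32 ÷ 0.3158 = BRL 30,982.65
Profit = BRL 30,982.65 − BRL 30,000.00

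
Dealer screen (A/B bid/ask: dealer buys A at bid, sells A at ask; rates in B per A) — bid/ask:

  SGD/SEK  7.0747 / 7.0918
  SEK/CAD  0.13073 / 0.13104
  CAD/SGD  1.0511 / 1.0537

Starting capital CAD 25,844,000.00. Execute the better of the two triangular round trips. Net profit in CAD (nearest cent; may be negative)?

Best loop CAD → SEK → SGD → CAD:
CAD 25,844,000.00 ÷ 0.13104 (buy SEK at ask) = SEK 197,222,222.22
SEK 197,222,222.22 ÷ 7.0918 (buy SGD at ask) = SGD 27,809,896.25
SGD 27,809,896.25 ÷ 1.0537 (buy CAD at ask) = CAD 26,392,612.93

Net profit: CAD 548,612.93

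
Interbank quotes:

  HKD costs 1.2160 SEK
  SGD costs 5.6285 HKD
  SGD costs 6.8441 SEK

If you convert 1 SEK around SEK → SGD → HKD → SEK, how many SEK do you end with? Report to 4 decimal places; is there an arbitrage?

Around SEK → SGD → HKD → SEK: 1 ÷ 6.8441 × 5.6285 × 1.2160 = 1.000023
Product ≈ 1 (deviation 0.002%, within rounding noise).

1.0000 (no arbitrage)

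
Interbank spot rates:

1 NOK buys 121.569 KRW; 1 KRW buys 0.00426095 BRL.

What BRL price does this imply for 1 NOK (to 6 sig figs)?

1 NOK × 121.569 = 121.569 KRW
121.569 KRW × 0.00426095 = 0.517999 BRL

NOK/BRL = 0.517999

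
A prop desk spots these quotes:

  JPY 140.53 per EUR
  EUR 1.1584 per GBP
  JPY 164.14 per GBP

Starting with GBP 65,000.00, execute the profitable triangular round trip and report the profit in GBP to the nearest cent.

Profit: GBP 539.06

Profitable loop is GBP → JPY → EUR → GBP:
GBP 65,000.00 × 164.14 = JPY 10,669,100
JPY 10,669,100 ÷ 140.53 = EUR 75,920.44
EUR 75,920.44 ÷ 1.1584 = GBP 65,539.06
Profit = GBP 65,539.06 − GBP 65,000.00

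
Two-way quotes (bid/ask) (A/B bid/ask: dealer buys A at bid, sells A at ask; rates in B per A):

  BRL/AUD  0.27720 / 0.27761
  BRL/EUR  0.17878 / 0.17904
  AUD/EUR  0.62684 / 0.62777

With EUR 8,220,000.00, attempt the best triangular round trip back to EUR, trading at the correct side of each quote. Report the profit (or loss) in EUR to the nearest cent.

Net profit: EUR 212,475.47

Best loop EUR → AUD → BRL → EUR:
EUR 8,220,000.00 ÷ 0.62777 (buy AUD at ask) = AUD 13,093,967.54
AUD 13,093,967.54 ÷ 0.27761 (buy BRL at ask) = BRL 47,166,771.86
BRL 47,166,771.86 × 0.17878 (sell BRL at bid) = EUR 8,432,475.47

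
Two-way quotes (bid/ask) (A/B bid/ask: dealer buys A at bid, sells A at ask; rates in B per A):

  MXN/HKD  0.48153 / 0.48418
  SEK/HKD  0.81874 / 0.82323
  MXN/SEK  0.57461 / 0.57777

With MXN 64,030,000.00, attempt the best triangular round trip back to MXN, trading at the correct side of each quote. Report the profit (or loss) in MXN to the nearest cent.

Best loop MXN → HKD → SEK → MXN:
MXN 64,030,000.00 × 0.48153 (sell MXN at bid) = HKD 30,832,365.90
HKD 30,832,365.90 ÷ 0.82323 (buy SEK at ask) = SEK 37,452,918.26
SEK 37,452,918.26 ÷ 0.57777 (buy MXN at ask) = MXN 64,823,231.15

Net profit: MXN 793,231.15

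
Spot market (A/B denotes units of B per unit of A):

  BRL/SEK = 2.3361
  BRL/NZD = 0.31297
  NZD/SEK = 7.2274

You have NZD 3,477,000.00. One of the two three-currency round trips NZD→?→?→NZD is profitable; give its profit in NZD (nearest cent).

Profitable loop is NZD → BRL → SEK → NZD:
NZD 3,477,000.00 ÷ 0.31297 = BRL 11,109,691.02
BRL 11,109,691.02 × 2.3361 = SEK 25,953,349.20
SEK 25,953,349.20 ÷ 7.2274 = NZD 3,590,966.21
Profit = NZD 3,590,966.21 − NZD 3,477,000.00

Profit: NZD 113,966.21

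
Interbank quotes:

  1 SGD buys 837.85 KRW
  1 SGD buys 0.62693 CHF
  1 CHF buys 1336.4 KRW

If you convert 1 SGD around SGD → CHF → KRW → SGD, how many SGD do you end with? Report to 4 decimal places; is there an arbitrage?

1.0000 (no arbitrage)

Around SGD → CHF → KRW → SGD: 1 × 0.62693 × 1336.4 ÷ 837.85 = 0.999975
Product ≈ 1 (deviation 0.002%, within rounding noise).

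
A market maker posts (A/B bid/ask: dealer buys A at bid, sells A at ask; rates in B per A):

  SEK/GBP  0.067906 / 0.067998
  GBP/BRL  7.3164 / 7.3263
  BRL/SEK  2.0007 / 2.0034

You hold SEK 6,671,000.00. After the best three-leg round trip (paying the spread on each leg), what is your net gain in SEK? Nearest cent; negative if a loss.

Net profit: SEK 13,092.23

Best loop SEK → BRL → GBP → SEK:
SEK 6,671,000.00 ÷ 2.0034 (buy BRL at ask) = BRL 3,329,839.27
BRL 3,329,839.27 ÷ 7.3263 (buy GBP at ask) = GBP 454,504.90
GBP 454,504.90 ÷ 0.067998 (buy SEK at ask) = SEK 6,684,092.23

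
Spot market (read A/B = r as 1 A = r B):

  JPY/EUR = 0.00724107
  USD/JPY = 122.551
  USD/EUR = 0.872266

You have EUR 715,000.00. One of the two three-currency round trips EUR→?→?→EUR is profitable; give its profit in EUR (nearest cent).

Profit: EUR 12,405.70

Profitable loop is EUR → USD → JPY → EUR:
EUR 715,000.00 ÷ 0.872266 = USD 819,704.08
USD 819,704.08 × 122.551 = JPY 100,455,555
JPY 100,455,555 × 0.00724107 = EUR 727,405.70
Profit = EUR 727,405.70 − EUR 715,000.00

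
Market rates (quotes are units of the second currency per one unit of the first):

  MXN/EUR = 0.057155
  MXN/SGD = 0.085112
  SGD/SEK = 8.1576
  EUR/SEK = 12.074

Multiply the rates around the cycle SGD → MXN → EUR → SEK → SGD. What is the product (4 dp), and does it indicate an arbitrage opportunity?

Around SGD → MXN → EUR → SEK → SGD: 1 ÷ 0.085112 × 0.057155 × 12.074 ÷ 8.1576 = 0.993922
Product < 1; profitable direction is SGD → SEK → EUR → MXN → SGD.

0.9939 (arbitrage exists)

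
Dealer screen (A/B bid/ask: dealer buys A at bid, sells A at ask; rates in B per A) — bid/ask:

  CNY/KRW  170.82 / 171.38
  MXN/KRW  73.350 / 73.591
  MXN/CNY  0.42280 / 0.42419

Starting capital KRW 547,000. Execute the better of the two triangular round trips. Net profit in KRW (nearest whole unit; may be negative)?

Best loop KRW → CNY → MXN → KRW:
KRW 547,000 ÷ 171.38 (buy CNY at ask) = CNY 3,191.74
CNY 3,191.74 ÷ 0.42419 (buy MXN at ask) = MXN 7,524.31
MXN 7,524.31 × 73.350 (sell MXN at bid) = KRW 551,908

Net profit: KRW 4,908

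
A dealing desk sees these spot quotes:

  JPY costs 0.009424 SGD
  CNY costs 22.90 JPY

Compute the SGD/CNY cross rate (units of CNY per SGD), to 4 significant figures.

SGD/CNY = 4.634

1 SGD ÷ 0.009424 = 106.112 JPY
106.112 JPY ÷ 22.90 = 4.63371 CNY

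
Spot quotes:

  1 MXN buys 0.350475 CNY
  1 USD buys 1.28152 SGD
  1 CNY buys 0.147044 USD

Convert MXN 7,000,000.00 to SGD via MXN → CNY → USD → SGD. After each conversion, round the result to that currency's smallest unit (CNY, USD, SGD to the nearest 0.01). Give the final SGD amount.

MXN 7,000,000.00 × 0.350475 = CNY 2,453,325.00
CNY 2,453,325.00 × 0.147044 = USD 360,746.72
USD 360,746.72 × 1.28152 = SGD 462,304.14

SGD 462,304.14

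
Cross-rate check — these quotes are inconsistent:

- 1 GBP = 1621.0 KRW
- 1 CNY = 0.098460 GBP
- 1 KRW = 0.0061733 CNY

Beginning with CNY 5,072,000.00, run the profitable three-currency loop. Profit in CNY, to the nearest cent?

Profit: CNY 75,768.59

Profitable loop is CNY → KRW → GBP → CNY:
CNY 5,072,000.00 ÷ 0.0061733 = KRW 821,602,708
KRW 821,602,708 ÷ 1621.0 = GBP 506,849.30
GBP 506,849.30 ÷ 0.098460 = CNY 5,147,768.59
Profit = CNY 5,147,768.59 − CNY 5,072,000.00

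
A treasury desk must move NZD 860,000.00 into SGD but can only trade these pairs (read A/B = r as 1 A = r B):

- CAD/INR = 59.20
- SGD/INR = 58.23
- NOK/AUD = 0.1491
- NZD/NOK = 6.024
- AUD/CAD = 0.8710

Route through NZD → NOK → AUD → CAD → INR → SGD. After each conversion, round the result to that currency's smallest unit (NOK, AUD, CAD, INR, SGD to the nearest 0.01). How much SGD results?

SGD 683,996.89

NZD 860,000.00 × 6.024 = NOK 5,180,640.00
NOK 5,180,640.00 × 0.1491 = AUD 772,433.42
AUD 772,433.42 × 0.8710 = CAD 672,789.51
CAD 672,789.51 × 59.20 = INR 39,829,138.99
INR 39,829,138.99 ÷ 58.23 = SGD 683,996.89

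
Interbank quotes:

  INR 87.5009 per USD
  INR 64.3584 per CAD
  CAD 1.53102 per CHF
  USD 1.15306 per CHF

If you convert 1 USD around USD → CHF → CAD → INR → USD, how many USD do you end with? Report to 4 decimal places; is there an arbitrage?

Around USD → CHF → CAD → INR → USD: 1 ÷ 1.15306 × 1.53102 × 64.3584 ÷ 87.5009 = 0.976611
Product < 1; profitable direction is USD → INR → CAD → CHF → USD.

0.9766 (arbitrage exists)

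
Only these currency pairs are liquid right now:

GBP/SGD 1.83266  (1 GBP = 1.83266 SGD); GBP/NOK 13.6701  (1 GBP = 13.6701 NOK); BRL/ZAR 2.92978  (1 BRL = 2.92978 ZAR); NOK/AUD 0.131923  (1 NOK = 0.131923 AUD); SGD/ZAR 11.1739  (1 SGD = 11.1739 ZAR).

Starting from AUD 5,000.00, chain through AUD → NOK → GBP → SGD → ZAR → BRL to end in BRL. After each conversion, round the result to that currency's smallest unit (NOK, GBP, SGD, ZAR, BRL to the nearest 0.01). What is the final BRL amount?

AUD 5,000.00 ÷ 0.131923 = NOK 37,900.90
NOK 37,900.90 ÷ 13.6701 = GBP 2,772.54
GBP 2,772.54 × 1.83266 = SGD 5,081.12
SGD 5,081.12 × 11.1739 = ZAR 56,775.93
ZAR 56,775.93 ÷ 2.92978 = BRL 19,378.91

BRL 19,378.91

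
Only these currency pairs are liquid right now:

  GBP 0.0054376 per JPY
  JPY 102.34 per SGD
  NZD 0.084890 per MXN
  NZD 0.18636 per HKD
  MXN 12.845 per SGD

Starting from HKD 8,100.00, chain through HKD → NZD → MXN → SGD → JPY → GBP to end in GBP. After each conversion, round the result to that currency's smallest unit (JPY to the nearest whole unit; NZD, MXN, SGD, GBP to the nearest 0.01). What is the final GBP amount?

GBP 770.37

HKD 8,100.00 × 0.18636 = NZD 1,509.52
NZD 1,509.52 ÷ 0.084890 = MXN 17,782.07
MXN 17,782.07 ÷ 12.845 = SGD 1,384.36
SGD 1,384.36 × 102.34 = JPY 141,675
JPY 141,675 × 0.0054376 = GBP 770.37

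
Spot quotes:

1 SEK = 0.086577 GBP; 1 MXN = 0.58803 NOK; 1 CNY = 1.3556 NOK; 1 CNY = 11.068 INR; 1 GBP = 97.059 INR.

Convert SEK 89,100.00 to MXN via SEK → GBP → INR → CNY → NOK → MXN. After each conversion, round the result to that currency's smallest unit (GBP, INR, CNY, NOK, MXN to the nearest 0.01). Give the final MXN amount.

SEK 89,100.00 × 0.086577 = GBP 7,714.01
GBP 7,714.01 × 97.059 = INR 748,714.10
INR 748,714.10 ÷ 11.068 = CNY 67,646.74
CNY 67,646.74 × 1.3556 = NOK 91,701.92
NOK 91,701.92 ÷ 0.58803 = MXN 155,947.69

MXN 155,947.69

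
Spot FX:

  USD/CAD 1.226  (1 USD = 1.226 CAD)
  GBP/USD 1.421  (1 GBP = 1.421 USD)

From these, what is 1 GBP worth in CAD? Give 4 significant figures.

1 GBP × 1.421 = 1.421 USD
1.421 USD × 1.226 = 1.74215 CAD

GBP/CAD = 1.742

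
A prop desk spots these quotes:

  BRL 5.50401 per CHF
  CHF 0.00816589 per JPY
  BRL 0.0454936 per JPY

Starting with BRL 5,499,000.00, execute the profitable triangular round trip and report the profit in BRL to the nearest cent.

Profitable loop is BRL → CHF → JPY → BRL:
BRL 5,499,000.00 ÷ 5.50401 = CHF 999,089.75
CHF 999,089.75 ÷ 0.00816589 = JPY 122,349,157
JPY 122,349,157 × 0.0454936 = BRL 5,566,103.59
Profit = BRL 5,566,103.59 − BRL 5,499,000.00

Profit: BRL 67,103.59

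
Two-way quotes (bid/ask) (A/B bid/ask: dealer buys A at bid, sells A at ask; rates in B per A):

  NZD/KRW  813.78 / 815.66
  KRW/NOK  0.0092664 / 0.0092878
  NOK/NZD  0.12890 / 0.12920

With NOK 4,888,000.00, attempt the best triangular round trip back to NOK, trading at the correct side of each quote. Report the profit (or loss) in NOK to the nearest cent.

Net profit: NOK 105,978.45

Best loop NOK → KRW → NZD → NOK:
NOK 4,888,000.00 ÷ 0.0092878 (buy KRW at ask) = KRW 526,281,789
KRW 526,281,789 ÷ 815.66 (buy NZD at ask) = NZD 645,222.02
NZD 645,222.02 ÷ 0.12920 (buy NOK at ask) = NOK 4,993,978.45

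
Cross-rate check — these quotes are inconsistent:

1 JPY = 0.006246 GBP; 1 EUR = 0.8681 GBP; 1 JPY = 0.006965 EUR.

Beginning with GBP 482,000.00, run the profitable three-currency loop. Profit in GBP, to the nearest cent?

Profitable loop is GBP → EUR → JPY → GBP:
GBP 482,000.00 ÷ 0.8681 = EUR 555,235.57
EUR 555,235.57 ÷ 0.006965 = JPY 79,717,957
JPY 79,717,957 × 0.006246 = GBP 497,918.36
Profit = GBP 497,918.36 − GBP 482,000.00

Profit: GBP 15,918.36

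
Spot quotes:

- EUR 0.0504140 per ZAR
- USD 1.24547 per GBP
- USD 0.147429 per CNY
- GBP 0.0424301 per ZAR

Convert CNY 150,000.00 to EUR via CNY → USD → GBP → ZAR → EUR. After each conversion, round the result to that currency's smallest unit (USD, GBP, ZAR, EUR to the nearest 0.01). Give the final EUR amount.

EUR 21,096.87

CNY 150,000.00 × 0.147429 = USD 22,114.35
USD 22,114.35 ÷ 1.24547 = GBP 17,755.83
GBP 17,755.83 ÷ 0.0424301 = ZAR 418,472.50
ZAR 418,472.50 × 0.0504140 = EUR 21,096.87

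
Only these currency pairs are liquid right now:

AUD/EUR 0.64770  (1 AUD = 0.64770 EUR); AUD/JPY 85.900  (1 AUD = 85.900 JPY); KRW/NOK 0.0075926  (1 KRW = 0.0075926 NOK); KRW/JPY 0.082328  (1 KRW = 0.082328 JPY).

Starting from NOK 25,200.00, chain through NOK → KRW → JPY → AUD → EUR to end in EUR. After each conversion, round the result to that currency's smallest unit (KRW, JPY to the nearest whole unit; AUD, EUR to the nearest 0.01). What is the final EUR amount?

NOK 25,200.00 ÷ 0.0075926 = KRW 3,319,021
KRW 3,319,021 × 0.082328 = JPY 273,248
JPY 273,248 ÷ 85.900 = AUD 3,181.00
AUD 3,181.00 × 0.64770 = EUR 2,060.33

EUR 2,060.33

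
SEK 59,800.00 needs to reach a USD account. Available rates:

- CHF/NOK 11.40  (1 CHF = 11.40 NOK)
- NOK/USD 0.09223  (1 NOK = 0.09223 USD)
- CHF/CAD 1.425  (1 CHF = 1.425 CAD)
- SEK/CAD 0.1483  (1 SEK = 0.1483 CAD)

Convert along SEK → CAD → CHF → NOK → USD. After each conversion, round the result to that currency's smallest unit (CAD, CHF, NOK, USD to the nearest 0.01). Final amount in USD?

USD 6,543.42

SEK 59,800.00 × 0.1483 = CAD 8,868.34
CAD 8,868.34 ÷ 1.425 = CHF 6,223.40
CHF 6,223.40 × 11.40 = NOK 70,946.76
NOK 70,946.76 × 0.09223 = USD 6,543.42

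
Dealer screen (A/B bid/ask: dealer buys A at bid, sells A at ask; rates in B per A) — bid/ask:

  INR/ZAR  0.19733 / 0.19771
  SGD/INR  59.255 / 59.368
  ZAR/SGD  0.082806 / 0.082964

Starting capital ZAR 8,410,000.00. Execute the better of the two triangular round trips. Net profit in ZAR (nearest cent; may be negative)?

Best loop ZAR → INR → SGD → ZAR:
ZAR 8,410,000.00 ÷ 0.19771 (buy INR at ask) = INR 42,537,049.21
INR 42,537,049.21 ÷ 59.368 (buy SGD at ask) = SGD 716,497.93
SGD 716,497.93 ÷ 0.082964 (buy ZAR at ask) = ZAR 8,636,251.05

Net profit: ZAR 226,251.05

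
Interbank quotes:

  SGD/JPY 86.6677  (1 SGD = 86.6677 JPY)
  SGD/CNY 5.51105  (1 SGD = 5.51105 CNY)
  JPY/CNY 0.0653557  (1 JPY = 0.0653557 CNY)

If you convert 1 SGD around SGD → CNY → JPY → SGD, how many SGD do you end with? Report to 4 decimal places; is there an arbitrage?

Around SGD → CNY → JPY → SGD: 1 × 5.51105 ÷ 0.0653557 ÷ 86.6677 = 0.972957
Product < 1; profitable direction is SGD → JPY → CNY → SGD.

0.9730 (arbitrage exists)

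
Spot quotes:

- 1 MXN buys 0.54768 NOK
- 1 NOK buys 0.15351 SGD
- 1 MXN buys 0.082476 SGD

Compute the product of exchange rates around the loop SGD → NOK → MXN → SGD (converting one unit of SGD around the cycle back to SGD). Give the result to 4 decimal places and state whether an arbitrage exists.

0.9810 (arbitrage exists)

Around SGD → NOK → MXN → SGD: 1 ÷ 0.15351 ÷ 0.54768 × 0.082476 = 0.980989
Product < 1; profitable direction is SGD → MXN → NOK → SGD.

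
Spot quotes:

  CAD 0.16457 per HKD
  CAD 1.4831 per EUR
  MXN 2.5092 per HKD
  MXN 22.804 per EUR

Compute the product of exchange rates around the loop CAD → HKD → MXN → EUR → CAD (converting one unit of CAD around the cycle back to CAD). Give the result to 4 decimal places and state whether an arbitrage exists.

0.9916 (arbitrage exists)

Around CAD → HKD → MXN → EUR → CAD: 1 ÷ 0.16457 × 2.5092 ÷ 22.804 × 1.4831 = 0.991617
Product < 1; profitable direction is CAD → EUR → MXN → HKD → CAD.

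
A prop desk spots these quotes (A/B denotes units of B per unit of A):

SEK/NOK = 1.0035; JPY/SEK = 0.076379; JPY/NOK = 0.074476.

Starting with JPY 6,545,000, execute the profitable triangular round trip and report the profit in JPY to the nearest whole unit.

Profitable loop is JPY → SEK → NOK → JPY:
JPY 6,545,000 × 0.076379 = SEK 499,900.55
SEK 499,900.55 × 1.0035 = NOK 501,650.21
NOK 501,650.21 ÷ 0.074476 = JPY 6,735,730
Profit = JPY 6,735,730 − JPY 6,545,000

Profit: JPY 190,730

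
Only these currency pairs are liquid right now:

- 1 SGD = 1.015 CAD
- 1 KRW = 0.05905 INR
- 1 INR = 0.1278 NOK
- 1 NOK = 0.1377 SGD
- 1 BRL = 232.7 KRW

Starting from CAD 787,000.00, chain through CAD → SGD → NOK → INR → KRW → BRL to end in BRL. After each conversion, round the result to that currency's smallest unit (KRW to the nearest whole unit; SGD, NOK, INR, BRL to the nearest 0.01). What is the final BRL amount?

BRL 3,206,473.18

CAD 787,000.00 ÷ 1.015 = SGD 775,369.46
SGD 775,369.46 ÷ 0.1377 = NOK 5,630,860.28
NOK 5,630,860.28 ÷ 0.1278 = INR 44,059,939.59
INR 44,059,939.59 ÷ 0.05905 = KRW 746,146,310
KRW 746,146,310 ÷ 232.7 = BRL 3,206,473.18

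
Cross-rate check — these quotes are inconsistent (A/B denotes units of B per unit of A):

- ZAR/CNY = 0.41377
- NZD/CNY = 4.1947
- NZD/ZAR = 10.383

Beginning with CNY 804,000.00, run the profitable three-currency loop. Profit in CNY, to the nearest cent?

Profit: CNY 19,449.55

Profitable loop is CNY → NZD → ZAR → CNY:
CNY 804,000.00 ÷ 4.1947 = NZD 191,670.44
NZD 191,670.44 × 10.383 = ZAR 1,990,114.19
ZAR 1,990,114.19 × 0.41377 = CNY 823,449.55
Profit = CNY 823,449.55 − CNY 804,000.00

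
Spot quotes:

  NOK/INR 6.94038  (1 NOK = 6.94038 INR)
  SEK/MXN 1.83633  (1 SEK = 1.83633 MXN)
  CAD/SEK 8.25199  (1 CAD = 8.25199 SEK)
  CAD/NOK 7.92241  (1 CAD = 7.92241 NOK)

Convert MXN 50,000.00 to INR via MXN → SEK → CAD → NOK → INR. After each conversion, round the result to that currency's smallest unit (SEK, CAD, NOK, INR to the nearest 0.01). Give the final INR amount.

MXN 50,000.00 ÷ 1.83633 = SEK 27,228.22
SEK 27,228.22 ÷ 8.25199 = CAD 3,299.59
CAD 3,299.59 × 7.92241 = NOK 26,140.70
NOK 26,140.70 × 6.94038 = INR 181,426.39

INR 181,426.39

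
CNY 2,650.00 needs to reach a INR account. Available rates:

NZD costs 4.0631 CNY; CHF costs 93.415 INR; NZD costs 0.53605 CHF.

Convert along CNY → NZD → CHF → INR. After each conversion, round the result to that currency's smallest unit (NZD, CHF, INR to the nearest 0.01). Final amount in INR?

INR 32,659.75

CNY 2,650.00 ÷ 4.0631 = NZD 652.21
NZD 652.21 × 0.53605 = CHF 349.62
CHF 349.62 × 93.415 = INR 32,659.75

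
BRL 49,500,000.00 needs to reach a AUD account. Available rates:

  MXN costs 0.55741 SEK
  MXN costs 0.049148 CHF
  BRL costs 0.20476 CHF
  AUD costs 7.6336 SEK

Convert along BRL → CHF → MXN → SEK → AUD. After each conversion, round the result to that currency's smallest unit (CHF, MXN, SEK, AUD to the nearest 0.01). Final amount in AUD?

BRL 49,500,000.00 × 0.20476 = CHF 10,135,620.00
CHF 10,135,620.00 ÷ 0.049148 = MXN 206,226,499.55
MXN 206,226,499.55 × 0.55741 = SEK 114,952,713.11
SEK 114,952,713.11 ÷ 7.6336 = AUD 15,058,781.32

AUD 15,058,781.32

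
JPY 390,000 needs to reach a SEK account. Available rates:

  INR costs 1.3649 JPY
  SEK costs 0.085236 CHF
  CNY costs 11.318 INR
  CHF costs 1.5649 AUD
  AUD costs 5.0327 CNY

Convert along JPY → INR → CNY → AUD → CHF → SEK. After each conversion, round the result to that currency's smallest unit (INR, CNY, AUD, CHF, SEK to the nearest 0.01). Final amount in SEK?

SEK 37,608.29

JPY 390,000 ÷ 1.3649 = INR 285,735.22
INR 285,735.22 ÷ 11.318 = CNY 25,246.09
CNY 25,246.09 ÷ 5.0327 = AUD 5,016.41
AUD 5,016.41 ÷ 1.5649 = CHF 3,205.58
CHF 3,205.58 ÷ 0.085236 = SEK 37,608.29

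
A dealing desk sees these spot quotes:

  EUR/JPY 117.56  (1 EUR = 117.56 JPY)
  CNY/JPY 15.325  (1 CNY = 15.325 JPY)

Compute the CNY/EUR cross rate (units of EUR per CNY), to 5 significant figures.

1 CNY × 15.325 = 15.325 JPY
15.325 JPY ÷ 117.56 = 0.130359 EUR

CNY/EUR = 0.13036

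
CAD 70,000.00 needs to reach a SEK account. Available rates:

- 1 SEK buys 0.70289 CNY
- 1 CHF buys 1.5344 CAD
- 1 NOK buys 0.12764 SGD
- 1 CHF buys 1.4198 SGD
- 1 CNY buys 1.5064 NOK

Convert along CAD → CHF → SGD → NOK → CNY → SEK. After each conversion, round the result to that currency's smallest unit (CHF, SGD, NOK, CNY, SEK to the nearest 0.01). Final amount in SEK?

CAD 70,000.00 ÷ 1.5344 = CHF 45,620.44
CHF 45,620.44 × 1.4198 = SGD 64,771.90
SGD 64,771.90 ÷ 0.12764 = NOK 507,457.69
NOK 507,457.69 ÷ 1.5064 = CNY 336,867.82
CNY 336,867.82 ÷ 0.70289 = SEK 479,261.08

SEK 479,261.08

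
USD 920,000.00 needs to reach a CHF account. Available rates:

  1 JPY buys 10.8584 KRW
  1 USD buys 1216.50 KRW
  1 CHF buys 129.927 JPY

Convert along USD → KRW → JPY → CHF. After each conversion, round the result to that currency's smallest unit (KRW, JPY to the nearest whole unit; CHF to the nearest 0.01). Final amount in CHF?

USD 920,000.00 × 1216.50 = KRW 1,119,180,000
KRW 1,119,180,000 ÷ 10.8584 = JPY 103,070,434
JPY 103,070,434 ÷ 129.927 = CHF 793,294.96

CHF 793,294.96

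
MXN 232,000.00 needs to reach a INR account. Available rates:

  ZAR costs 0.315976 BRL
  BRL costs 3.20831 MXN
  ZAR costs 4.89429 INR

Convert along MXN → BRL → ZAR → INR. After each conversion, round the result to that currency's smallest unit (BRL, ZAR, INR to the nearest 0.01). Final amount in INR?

INR 1,120,075.35

MXN 232,000.00 ÷ 3.20831 = BRL 72,312.21
BRL 72,312.21 ÷ 0.315976 = ZAR 228,853.49
ZAR 228,853.49 × 4.89429 = INR 1,120,075.35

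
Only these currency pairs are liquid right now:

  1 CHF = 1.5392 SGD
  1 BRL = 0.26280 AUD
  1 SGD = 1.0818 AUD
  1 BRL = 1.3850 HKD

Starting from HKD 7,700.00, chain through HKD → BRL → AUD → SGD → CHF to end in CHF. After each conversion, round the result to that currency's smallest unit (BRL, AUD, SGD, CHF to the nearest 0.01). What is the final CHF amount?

CHF 877.45

HKD 7,700.00 ÷ 1.3850 = BRL 5,559.57
BRL 5,559.57 × 0.26280 = AUD 1,461.05
AUD 1,461.05 ÷ 1.0818 = SGD 1,350.57
SGD 1,350.57 ÷ 1.5392 = CHF 877.45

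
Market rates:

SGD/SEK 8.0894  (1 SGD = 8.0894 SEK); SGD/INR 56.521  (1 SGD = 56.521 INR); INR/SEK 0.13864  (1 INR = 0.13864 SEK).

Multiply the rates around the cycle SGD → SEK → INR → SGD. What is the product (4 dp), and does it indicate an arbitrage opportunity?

Around SGD → SEK → INR → SGD: 1 × 8.0894 ÷ 0.13864 ÷ 56.521 = 1.032329
Product > 1; profitable direction is SGD → SEK → INR → SGD.

1.0323 (arbitrage exists)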